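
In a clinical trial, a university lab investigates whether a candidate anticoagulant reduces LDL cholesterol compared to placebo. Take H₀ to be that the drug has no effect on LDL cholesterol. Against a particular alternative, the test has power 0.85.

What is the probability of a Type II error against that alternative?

0.15

Power = 1 − β, so β = 1 − 0.85 = 0.15.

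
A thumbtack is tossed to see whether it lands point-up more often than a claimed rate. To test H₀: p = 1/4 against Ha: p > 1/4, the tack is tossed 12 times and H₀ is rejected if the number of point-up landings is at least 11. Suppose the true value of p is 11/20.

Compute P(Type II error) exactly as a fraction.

4062047911197291/4096000000000000

A Type II error is failing to reject when Ha holds: with p = 11/20, β = P(X ≤ 10).
Summing C(12,j)·(11/20)^j·(9/20)^{12-j} for j = 0..10 gives 4062047911197291/4096000000000000.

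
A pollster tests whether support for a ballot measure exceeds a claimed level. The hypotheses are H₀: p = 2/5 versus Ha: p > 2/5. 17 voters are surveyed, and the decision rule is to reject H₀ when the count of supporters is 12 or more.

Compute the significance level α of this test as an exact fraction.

8082735104/762939453125

The Type I error probability is α = P(Y ≥ 12) computed under H₀, where Y ~ Binomial(17, 2/5).
Adding the binomial terms for j = 12 through 17 with p = 2/5 yields 8082735104/762939453125.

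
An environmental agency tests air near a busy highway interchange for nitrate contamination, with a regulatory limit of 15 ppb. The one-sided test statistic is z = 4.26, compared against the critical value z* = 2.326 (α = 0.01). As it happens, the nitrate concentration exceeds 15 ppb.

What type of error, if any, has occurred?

The conventional null hypothesis is that the nitrate concentration is at or below 15 ppb (safe).
Since z = 4.26 > z* = 2.326, H₀ is rejected.
H₀ is false (actually the nitrate concentration exceeds 15 ppb).
The decision matches the true state — no error.

Neither — the decision is correct.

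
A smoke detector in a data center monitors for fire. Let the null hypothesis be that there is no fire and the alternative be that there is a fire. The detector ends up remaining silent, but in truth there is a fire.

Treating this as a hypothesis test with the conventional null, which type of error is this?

'Remaining silent' corresponds to failing to reject H₀.
H₀ was not rejected but H₀ is false — a Type II error (false negative).

Type II error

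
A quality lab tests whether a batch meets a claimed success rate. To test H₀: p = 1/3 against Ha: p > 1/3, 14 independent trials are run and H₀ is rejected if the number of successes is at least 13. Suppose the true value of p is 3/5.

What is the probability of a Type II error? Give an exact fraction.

6054091612/6103515625

Under the alternative p = 3/5, Y ~ Binomial(14, 3/5); β is the probability the test does not reject, P(Y < 13).
Equivalently, β = 1 − P(Y ≥ 13) = 6054091612/6103515625.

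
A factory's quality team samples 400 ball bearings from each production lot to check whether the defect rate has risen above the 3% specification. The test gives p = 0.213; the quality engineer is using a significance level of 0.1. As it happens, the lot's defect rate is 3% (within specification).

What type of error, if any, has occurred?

No error — this is a correct decision.

The conventional null hypothesis is that the lot's defect rate is 3% (within specification).
Since p = 0.213 ≥ α = 0.1, H₀ is not rejected.
H₀ is true (actually the lot's defect rate is 3% (within specification)).
The decision matches the true state — no error.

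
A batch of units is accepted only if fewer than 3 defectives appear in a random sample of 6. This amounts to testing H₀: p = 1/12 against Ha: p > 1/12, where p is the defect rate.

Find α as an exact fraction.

The significance level is the probability, assuming p = 1/12, of seeing 3 or more defectives in 6 draws.
Computing the lower-tail complement: 1 − 1478741/1492992 = 14251/1492992.

14251/1492992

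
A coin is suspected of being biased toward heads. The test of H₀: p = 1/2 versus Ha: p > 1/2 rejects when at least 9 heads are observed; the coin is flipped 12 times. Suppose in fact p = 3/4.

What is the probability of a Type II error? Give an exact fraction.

5892517/16777216

β = P(fail to reject H₀ | Ha true) = P(X ≤ 8 | p = 3/4), X ~ Binomial(12, 3/4).
Equivalently, β = 1 − P(X ≥ 9) = 5892517/16777216.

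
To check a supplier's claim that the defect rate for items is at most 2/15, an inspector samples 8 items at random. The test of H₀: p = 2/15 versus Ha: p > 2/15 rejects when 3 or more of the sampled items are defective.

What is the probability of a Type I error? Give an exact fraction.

67527008/854296875

The significance level is the probability, assuming p = 2/15, of seeing 3 or more defectives in 8 draws.
Via the complement, α = 1 − Σ_{j=0}^{2} C(8,j)(2/15)^j(13/15)^{8-j} = 67527008/854296875.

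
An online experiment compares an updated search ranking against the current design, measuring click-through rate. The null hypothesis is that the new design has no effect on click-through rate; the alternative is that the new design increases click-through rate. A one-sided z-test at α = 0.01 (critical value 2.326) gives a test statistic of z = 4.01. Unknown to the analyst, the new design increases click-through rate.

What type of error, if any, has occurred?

No error (correct decision).

Since z = 4.01 > z* = 2.326, H₀ is rejected.
H₀ is false (actually the new design increases click-through rate).
The decision matches the true state — no error.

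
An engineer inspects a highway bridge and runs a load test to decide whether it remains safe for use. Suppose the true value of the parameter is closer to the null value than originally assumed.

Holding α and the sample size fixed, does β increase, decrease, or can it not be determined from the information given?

It increases.

A smaller departure from H₀ means the test statistic under Ha is distributed closer to where it would be under H₀; rejection becomes less likely.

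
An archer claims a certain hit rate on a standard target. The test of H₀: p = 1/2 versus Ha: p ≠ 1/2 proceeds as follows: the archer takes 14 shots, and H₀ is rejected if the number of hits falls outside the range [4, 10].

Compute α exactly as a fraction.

235/4096

Under H₀, S ~ Binomial(14, 1/2); α is the probability of landing in either tail, P(S ≤ 3) + P(S ≥ 11).
By symmetry, α = 2·P(S ≤ 3) = 2·(1 + 14 + 91 + 364)/16384 = 940/16384 = 235/4096.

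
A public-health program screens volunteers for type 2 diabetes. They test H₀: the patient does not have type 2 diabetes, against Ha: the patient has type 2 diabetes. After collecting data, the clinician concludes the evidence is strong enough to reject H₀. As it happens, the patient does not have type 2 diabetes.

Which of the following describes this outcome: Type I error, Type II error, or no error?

Type I error

H₀ was rejected, but H₀ is actually true.
Rejecting a true null hypothesis is a Type I error (false positive).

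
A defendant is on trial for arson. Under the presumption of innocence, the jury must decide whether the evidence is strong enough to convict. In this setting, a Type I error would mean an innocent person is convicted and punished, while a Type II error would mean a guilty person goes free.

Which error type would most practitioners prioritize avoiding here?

Type I error

The Type I consequence (an innocent person is convicted and punished) is more severe than the Type II consequence (a guilty person goes free).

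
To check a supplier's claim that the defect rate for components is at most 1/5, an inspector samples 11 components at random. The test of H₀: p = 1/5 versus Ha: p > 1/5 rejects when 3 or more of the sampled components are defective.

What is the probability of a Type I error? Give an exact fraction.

3736313/9765625

The significance level is the probability, assuming p = 1/5, of seeing 3 or more defectives in 11 draws.
Computing the lower-tail complement: 1 − 6029312/9765625 = 3736313/9765625.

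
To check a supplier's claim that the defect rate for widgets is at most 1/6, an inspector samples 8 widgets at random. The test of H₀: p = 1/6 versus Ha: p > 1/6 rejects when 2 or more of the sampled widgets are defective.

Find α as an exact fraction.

Under H₀, Y ~ Binomial(8, 1/6); the Type I error rate is P(Y ≥ 2).
Via the complement, α = 1 − Σ_{j=0}^{1} C(8,j)(1/6)^j(5/6)^{8-j} = 663991/1679616.

663991/1679616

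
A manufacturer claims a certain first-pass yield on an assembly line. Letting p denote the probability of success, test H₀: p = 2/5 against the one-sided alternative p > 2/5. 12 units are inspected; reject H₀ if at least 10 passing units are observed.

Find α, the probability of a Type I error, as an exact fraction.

α = P(reject H₀ | H₀ true) = P(Y ≥ 10 | p = 2/5), with Y ~ Binomial(12, 2/5).
Adding the binomial terms for j = 10 through 12 with p = 2/5 yields 137216/48828125.

137216/48828125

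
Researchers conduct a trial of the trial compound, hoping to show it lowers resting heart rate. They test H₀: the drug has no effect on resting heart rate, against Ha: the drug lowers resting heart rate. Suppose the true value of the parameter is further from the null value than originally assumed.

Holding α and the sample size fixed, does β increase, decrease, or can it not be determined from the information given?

The further the true parameter sits from the null value, the more of the Ha sampling distribution falls in the rejection region.

It decreases.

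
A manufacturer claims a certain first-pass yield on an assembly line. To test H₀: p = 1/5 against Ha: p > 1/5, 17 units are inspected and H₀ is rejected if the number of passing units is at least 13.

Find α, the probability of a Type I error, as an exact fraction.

131009/152587890625

α = P(reject H₀ | H₀ true) = P(X ≥ 13 | p = 1/5), with X ~ Binomial(17, 1/5).
Summing C(17,j)(1/5)^j(4/5)^{17−j} for j = 13,…,17 gives 131009/152587890625.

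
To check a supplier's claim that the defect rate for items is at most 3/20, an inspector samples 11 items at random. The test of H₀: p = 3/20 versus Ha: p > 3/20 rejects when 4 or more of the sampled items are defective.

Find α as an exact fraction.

355557667797/5120000000000

The significance level is the probability, assuming p = 3/20, of seeing 4 or more defectives in 11 draws.
Computing the lower-tail complement: 1 − 4764442332203/5120000000000 = 355557667797/5120000000000.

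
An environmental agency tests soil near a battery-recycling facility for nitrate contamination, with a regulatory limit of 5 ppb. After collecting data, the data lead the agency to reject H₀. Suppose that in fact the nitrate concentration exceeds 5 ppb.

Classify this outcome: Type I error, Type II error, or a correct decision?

The conventional null hypothesis here is that the nitrate concentration is at or below 5 ppb (safe).
The test rejected a false H₀ — the decision matches the true state.

No error (correct decision).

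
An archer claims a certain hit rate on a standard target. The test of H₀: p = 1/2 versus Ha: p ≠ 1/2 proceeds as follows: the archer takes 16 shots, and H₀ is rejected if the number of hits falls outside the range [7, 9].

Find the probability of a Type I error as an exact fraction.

The significance level is the null-hypothesis probability of the rejection region {≤6} ∪ {≥10}.
By symmetry, α = 2·P(X ≤ 6) = 2·(1 + 16 + 120 + 560 + 1820 + 4368 + 8008)/65536 = 29786/65536 = 14893/32768.

14893/32768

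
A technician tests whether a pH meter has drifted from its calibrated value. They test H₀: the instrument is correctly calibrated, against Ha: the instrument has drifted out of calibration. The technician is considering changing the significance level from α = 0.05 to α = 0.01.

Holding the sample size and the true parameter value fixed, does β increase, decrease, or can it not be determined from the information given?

A smaller α moves the rejection region further into the tail. With the alternative true, more outcomes now fall outside the rejection region, so failing to reject becomes more likely.

It increases.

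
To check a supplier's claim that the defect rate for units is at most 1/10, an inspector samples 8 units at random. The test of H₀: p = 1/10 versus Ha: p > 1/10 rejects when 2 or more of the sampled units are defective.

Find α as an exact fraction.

18689527/100000000

The significance level is the probability, assuming p = 1/10, of seeing 2 or more defectives in 8 draws.
Computing the lower-tail complement: 1 − 81310473/100000000 = 18689527/100000000.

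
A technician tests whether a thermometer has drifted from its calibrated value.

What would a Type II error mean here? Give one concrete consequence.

A Type II error would mean concluding that the instrument is correctly calibrated (or at least failing to establish that the instrument has drifted out of calibration) when in fact the instrument has drifted out of calibration. Consequence: an out-of-calibration instrument continues producing bad measurements.

With the conventional null hypothesis that the instrument is correctly calibrated:
A Type II error is failing to reject H₀ when H₀ is false.
Here that means leaving the instrument in service when actually the instrument has drifted out of calibration.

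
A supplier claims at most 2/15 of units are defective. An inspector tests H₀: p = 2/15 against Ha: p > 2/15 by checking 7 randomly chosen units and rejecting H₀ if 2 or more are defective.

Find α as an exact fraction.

1501316/6328125

Under H₀, S ~ Binomial(7, 2/15); the Type I error rate is P(S ≥ 2).
Computing the lower-tail complement: 1 − 4826809/6328125 = 1501316/6328125.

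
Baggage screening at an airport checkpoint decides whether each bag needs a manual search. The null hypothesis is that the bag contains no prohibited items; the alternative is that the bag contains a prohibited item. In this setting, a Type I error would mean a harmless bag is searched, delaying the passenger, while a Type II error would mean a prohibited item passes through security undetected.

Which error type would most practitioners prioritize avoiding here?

The Type II consequence (a prohibited item passes through security undetected) is more severe than the Type I consequence (a harmless bag is searched, delaying the passenger).

Type II error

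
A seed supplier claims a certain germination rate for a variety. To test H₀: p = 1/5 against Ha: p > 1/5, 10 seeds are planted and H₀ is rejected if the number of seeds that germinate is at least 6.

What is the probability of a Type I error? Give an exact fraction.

62201/9765625

The Type I error probability is α = P(X ≥ 6) computed under H₀, where X ~ Binomial(10, 1/5).
Summing C(10,j)(1/5)^j(4/5)^{10−j} for j = 6,…,10 gives 62201/9765625.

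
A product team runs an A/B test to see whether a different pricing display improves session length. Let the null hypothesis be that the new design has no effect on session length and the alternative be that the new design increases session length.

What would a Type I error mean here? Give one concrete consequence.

A Type I error is rejecting H₀ when H₀ is true.
Here that means shipping the new feature to all users when actually the new design has no effect on session length.

A Type I error would mean concluding that the new design increases session length when in fact the new design has no effect on session length. Consequence: engineering effort is spent shipping a change that doesn't actually help.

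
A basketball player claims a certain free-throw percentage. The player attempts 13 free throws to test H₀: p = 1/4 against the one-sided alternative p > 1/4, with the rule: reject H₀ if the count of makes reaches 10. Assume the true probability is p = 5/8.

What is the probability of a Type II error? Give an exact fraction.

107331531597/137438953472

Under the alternative p = 5/8, Y ~ Binomial(13, 5/8); β is the probability the test does not reject, P(Y < 10).
Summing C(13,j)·(5/8)^j·(3/8)^{13-j} for j = 0..9 gives 107331531597/137438953472.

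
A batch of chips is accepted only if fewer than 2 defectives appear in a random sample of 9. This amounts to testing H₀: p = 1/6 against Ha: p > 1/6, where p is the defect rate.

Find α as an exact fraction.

2304473/5038848

α = P(reject H₀ | H₀ true) = P(X ≥ 2 | p = 1/6), X ~ Binomial(9, 1/6).
Computing the lower-tail complement: 1 − 2734375/5038848 = 2304473/5038848.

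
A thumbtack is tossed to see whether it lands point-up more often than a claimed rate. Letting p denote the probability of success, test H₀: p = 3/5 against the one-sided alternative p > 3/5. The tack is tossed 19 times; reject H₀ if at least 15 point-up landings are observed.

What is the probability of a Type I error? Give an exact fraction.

Under H₀, K ~ Binomial(19, 3/5), and α = P(K ≥ 15).
Summing C(19,j)(3/5)^j(2/5)^{19−j} for j = 15,…,19 gives 265555221849/3814697265625.

265555221849/3814697265625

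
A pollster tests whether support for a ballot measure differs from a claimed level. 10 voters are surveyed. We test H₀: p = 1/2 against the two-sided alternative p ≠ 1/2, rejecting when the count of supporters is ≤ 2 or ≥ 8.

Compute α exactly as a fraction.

7/64

The significance level is the null-hypothesis probability of the rejection region {≤2} ∪ {≥8}.
The two tails are symmetric, so α = 2·(1 + 10 + 45)/2^10 = 112/1024 = 7/64.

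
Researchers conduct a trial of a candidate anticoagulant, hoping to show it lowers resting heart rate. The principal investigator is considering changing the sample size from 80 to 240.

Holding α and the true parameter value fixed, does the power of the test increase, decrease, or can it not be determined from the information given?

A larger sample reduces the standard error, pulling the sampling distribution under Ha further from the non-rejection region.
Since power = 1 − β and β decreases, power increases.

It increases.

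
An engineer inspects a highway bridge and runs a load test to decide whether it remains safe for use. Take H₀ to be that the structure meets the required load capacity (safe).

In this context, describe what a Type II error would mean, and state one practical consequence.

A Type II error would mean concluding that the structure meets the required load capacity (safe) (or at least failing to establish that the structure is structurally deficient) when in fact the structure is structurally deficient. Consequence: a deficient structure remains in service and may fail under load.

A Type II error is failing to reject H₀ when H₀ is false.
Here that means keeping the structure open when actually the structure is structurally deficient.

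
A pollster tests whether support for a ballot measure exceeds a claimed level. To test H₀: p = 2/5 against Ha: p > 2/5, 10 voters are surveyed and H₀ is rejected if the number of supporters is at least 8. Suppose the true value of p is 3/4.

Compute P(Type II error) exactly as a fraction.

β = P(fail to reject H₀ | Ha true) = P(Y ≤ 7 | p = 3/4), Y ~ Binomial(10, 3/4).
Adding the binomial probabilities P(Y=0)+…+P(Y=7) at p = 3/4 gives 124363/262144.

124363/262144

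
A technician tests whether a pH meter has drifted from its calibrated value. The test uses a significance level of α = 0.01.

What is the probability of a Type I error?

The significance level α is, by definition, the probability of a Type I error — P(reject H₀ | H₀ true).

0.01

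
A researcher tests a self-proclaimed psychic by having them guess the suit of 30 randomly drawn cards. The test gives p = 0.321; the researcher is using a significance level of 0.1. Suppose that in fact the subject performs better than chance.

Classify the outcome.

Type II error

The conventional null hypothesis is that the subject is guessing at random (p = 1/4).
Since p = 0.321 ≥ α = 0.1, H₀ is not rejected.
H₀ is false (actually the subject performs better than chance).
Failing to reject a false H₀ is a Type II error.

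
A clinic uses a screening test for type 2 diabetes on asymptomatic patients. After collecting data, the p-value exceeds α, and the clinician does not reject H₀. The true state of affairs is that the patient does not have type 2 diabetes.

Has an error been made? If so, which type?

The conventional null hypothesis here is that the patient does not have type 2 diabetes.
The test retained a true H₀ — the decision matches the true state.

No error — this is a correct decision.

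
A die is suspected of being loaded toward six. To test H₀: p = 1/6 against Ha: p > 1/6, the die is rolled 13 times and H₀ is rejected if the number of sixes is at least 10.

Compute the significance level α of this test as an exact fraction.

Under H₀, Y ~ Binomial(13, 1/6), and α = P(Y ≥ 10).
Summing C(13,j)(1/6)^j(5/6)^{13−j} for j = 10,…,13 gives 18883/6530347008.

18883/6530347008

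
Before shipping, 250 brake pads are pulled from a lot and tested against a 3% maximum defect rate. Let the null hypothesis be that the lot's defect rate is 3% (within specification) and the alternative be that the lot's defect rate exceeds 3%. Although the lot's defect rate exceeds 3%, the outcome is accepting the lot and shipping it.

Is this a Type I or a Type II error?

Type II error

'Accepting the lot and shipping it' corresponds to failing to reject H₀.
H₀ was not rejected but H₀ is false — a Type II error (false negative).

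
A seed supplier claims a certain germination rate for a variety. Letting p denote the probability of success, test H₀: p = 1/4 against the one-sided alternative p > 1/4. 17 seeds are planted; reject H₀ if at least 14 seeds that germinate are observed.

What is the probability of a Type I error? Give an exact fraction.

α = P(reject H₀ | H₀ true) = P(X ≥ 14 | p = 1/4), with X ~ Binomial(17, 1/4).
Summing C(17,j)(1/4)^j(3/4)^{17−j} for j = 14,…,17 gives 4909/4294967296.

4909/4294967296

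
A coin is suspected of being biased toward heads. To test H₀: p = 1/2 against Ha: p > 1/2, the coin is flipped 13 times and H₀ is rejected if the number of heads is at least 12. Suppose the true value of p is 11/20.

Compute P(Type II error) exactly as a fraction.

Under the alternative p = 11/20, K ~ Binomial(13, 11/20); β is the probability the test does not reject, P(K < 12).
Equivalently, β = 1 − P(K ≥ 12) = 636861571623279/640000000000000.

636861571623279/640000000000000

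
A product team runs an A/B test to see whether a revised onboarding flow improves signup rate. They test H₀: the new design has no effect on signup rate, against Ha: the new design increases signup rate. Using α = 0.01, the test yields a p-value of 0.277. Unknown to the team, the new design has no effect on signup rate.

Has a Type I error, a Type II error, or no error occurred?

No error (correct decision).

Since p = 0.277 ≥ α = 0.01, H₀ is not rejected.
H₀ is true (actually the new design has no effect on signup rate).
The decision matches the true state — no error.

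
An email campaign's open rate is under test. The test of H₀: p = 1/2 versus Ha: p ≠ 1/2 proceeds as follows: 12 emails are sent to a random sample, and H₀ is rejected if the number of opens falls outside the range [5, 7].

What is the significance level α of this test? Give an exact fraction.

Under H₀, K ~ Binomial(12, 1/2); α is the probability of landing in either tail, P(K ≤ 4) + P(K ≥ 8).
The two tails are symmetric, so α = 2·(1 + 12 + 66 + 220 + 495)/2^12 = 1588/4096 = 397/1024.

397/1024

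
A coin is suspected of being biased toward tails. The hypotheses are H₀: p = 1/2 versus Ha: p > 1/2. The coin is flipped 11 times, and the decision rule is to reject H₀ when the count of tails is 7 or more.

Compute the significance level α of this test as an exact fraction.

281/1024

The Type I error probability is α = P(S ≥ 7) computed under H₀, where S ~ Binomial(11, 1/2).
P(S ≥ 7) = [C(11,7) + C(11,8) + C(11,9) + C(11,10) + C(11,11)] / 2^11 = (330 + 165 + 55 + 11 + 1) / 2048 = 562/2048 = 281/1024.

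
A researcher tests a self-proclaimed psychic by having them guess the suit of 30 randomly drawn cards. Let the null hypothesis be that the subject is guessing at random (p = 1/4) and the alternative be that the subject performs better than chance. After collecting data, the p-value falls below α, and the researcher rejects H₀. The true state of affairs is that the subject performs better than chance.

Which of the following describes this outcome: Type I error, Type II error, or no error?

The test rejected a false H₀ — the decision matches the true state.

No error — this is a correct decision.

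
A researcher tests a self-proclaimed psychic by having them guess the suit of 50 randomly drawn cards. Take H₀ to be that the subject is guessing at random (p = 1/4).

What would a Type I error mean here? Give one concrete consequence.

A Type I error would mean concluding that the subject performs better than chance when in fact the subject is guessing at random (p = 1/4). Consequence: a lucky guesser is credited with psychic ability.

A Type I error is rejecting H₀ when H₀ is true.
Here that means concluding the subject has some ability beyond chance when actually the subject is guessing at random (p = 1/4).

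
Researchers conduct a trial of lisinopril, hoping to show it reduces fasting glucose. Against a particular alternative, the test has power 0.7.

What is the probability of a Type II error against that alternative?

0.3

Power = 1 − β, so β = 1 − 0.7 = 0.3.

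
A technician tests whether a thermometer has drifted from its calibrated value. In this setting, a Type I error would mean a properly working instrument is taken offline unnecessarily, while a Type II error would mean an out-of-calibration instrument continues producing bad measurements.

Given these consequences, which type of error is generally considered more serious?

The Type II consequence (an out-of-calibration instrument continues producing bad measurements) is more severe than the Type I consequence (a properly working instrument is taken offline unnecessarily).

Type II error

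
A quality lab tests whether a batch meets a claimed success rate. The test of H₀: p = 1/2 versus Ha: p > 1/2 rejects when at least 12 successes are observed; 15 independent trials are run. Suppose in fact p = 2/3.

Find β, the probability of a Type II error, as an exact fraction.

β = P(fail to reject H₀ | Ha true) = P(Y ≤ 11 | p = 2/3), Y ~ Binomial(15, 2/3).
Adding the binomial probabilities P(Y=0)+…+P(Y=11) at p = 2/3 gives 11346539/14348907.

11346539/14348907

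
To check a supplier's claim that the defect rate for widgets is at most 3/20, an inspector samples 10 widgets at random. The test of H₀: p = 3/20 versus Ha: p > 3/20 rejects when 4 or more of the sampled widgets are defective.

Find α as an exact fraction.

The significance level is the probability, assuming p = 3/20, of seeing 4 or more defectives in 10 draws.
Via the complement, α = 1 − Σ_{j=0}^{3} C(10,j)(3/20)^j(17/20)^{10-j} = 127922685129/2560000000000.

127922685129/2560000000000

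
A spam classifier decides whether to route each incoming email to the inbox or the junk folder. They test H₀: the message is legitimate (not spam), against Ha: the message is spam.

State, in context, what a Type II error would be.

A Type II error would mean concluding that the message is legitimate (not spam) (or at least failing to establish that the message is spam) when in fact the message is spam.

A Type II error is failing to reject H₀ when H₀ is false.
Here that means delivering the message to the inbox when actually the message is spam.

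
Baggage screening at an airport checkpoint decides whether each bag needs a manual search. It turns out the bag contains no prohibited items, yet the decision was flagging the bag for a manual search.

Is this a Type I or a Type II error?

Type I error

The null hypothesis here is that the bag contains no prohibited items.
'Flagging the bag for a manual search' corresponds to rejecting H₀.
H₀ was rejected but H₀ is true — a Type I error (false positive).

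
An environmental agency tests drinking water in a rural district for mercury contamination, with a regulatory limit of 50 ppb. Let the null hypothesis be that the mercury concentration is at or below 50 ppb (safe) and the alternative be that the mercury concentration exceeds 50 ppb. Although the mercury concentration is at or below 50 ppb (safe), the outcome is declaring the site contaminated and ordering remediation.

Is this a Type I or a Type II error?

'Declaring the site contaminated and ordering remediation' corresponds to rejecting H₀.
H₀ was rejected but H₀ is true — a Type I error (false positive).

Type I error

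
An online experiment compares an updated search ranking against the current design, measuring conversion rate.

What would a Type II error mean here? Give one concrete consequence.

With the conventional null hypothesis that the new design has no effect on conversion rate:
A Type II error is failing to reject H₀ when H₀ is false.
Here that means keeping the current design when actually the new design increases conversion rate.

A Type II error would mean concluding that the new design has no effect on conversion rate (or at least failing to establish that the new design increases conversion rate) when in fact the new design increases conversion rate. Consequence: a genuinely better design is discarded.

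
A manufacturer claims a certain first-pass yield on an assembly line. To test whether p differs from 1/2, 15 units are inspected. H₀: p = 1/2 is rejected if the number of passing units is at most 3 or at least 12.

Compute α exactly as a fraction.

9/256

α = P(K ≤ 3 or K ≥ 12 | p = 1/2), K ~ Binomial(15, 1/2).
Each tail has probability (1 + 15 + 105 + 455)/32768; doubling gives α = 1152/32768 = 9/256.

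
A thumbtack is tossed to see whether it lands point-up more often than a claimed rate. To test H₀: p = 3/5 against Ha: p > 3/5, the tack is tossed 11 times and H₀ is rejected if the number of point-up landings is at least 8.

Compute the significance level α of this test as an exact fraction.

2893401/9765625

Under H₀, X ~ Binomial(11, 3/5), and α = P(X ≥ 8).
Summing C(11,j)(3/5)^j(2/5)^{11−j} for j = 8,…,11 gives 2893401/9765625.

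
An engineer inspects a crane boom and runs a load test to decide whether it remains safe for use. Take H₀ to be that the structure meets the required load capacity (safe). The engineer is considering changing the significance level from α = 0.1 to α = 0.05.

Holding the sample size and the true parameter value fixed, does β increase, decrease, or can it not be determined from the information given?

Lowering α raises the bar for rejection; under Ha, the test now fails to reject on outcomes it previously would have rejected.

It increases.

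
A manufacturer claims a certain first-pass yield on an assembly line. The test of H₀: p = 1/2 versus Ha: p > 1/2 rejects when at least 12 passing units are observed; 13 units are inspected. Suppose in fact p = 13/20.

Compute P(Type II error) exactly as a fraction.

β = P(fail to reject H₀ | Ha true) = P(S ≤ 11 | p = 13/20), S ~ Binomial(13, 13/20).
Equivalently, β = 1 − P(S ≥ 12) = 9937124893407747/10240000000000000.

9937124893407747/10240000000000000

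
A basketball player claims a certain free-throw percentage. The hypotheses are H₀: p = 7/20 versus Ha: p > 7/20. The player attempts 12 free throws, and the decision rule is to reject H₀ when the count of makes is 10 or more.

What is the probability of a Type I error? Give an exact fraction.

Under H₀, K ~ Binomial(12, 7/20), and α = P(K ≥ 10).
Summing C(12,j)(7/20)^j(13/20)^{12−j} for j = 10,…,12 gives 694606637291/819200000000000.

694606637291/819200000000000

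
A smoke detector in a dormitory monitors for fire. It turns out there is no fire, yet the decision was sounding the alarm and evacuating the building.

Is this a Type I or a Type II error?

Type I error

The null hypothesis here is that there is no fire.
'Sounding the alarm and evacuating the building' corresponds to rejecting H₀.
H₀ was rejected but H₀ is true — a Type I error (false positive).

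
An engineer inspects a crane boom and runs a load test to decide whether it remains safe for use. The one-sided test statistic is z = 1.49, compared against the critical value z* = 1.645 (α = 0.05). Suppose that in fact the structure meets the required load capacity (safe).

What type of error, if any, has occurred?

The conventional null hypothesis is that the structure meets the required load capacity (safe).
Since z = 1.49 ≤ z* = 1.645, H₀ is not rejected.
H₀ is true (actually the structure meets the required load capacity (safe)).
The decision matches the true state — no error.

No error (correct decision).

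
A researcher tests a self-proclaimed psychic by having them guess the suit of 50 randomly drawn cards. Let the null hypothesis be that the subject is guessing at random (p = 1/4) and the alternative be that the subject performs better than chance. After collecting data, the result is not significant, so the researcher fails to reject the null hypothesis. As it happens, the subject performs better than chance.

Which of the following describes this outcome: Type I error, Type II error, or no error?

H₀ was not rejected, but H₀ is actually false.
Failing to reject a false null hypothesis is a Type II error (false negative).

Type II error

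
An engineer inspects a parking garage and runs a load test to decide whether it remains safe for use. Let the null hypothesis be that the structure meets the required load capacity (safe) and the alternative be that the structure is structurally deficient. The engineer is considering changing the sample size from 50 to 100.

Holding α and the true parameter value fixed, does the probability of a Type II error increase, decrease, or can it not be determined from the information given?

It decreases.

More data shrinks sampling variability; the test statistic under Ha concentrates further from the null value, making rejection more likely.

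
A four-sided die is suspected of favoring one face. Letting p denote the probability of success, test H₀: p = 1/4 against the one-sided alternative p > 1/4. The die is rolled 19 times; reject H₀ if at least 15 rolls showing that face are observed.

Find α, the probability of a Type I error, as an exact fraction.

Under H₀, S ~ Binomial(19, 1/4), and α = P(S ≥ 15).
Summing C(19,j)(1/4)^j(3/4)^{19−j} for j = 15,…,19 gives 85429/68719476736.

85429/68719476736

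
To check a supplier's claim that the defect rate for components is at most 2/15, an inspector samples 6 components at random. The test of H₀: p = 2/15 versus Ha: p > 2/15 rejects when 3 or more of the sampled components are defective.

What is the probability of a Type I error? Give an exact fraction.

78928/2278125

Under H₀, X ~ Binomial(6, 2/15); the Type I error rate is P(X ≥ 3).
Computing the lower-tail complement: 1 − 2199197/2278125 = 78928/2278125.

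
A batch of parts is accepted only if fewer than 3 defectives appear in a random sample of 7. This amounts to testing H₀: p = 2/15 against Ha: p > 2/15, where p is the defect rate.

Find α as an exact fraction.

Under H₀, X ~ Binomial(7, 2/15); the Type I error rate is P(X ≥ 3).
Via the complement, α = 1 − Σ_{j=0}^{2} C(7,j)(2/15)^j(13/15)^{7-j} = 623128/11390625.

623128/11390625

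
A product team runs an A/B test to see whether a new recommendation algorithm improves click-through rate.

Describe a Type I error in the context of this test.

A Type I error would mean concluding that the new design increases click-through rate when in fact the new design has no effect on click-through rate.

With the conventional null hypothesis that the new design has no effect on click-through rate:
A Type I error is rejecting H₀ when H₀ is true.
Here that means shipping the new feature to all users when actually the new design has no effect on click-through rate.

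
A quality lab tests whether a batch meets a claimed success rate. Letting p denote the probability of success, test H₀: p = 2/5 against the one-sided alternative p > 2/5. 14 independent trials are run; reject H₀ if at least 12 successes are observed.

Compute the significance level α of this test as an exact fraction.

3715072/6103515625

Under H₀, S ~ Binomial(14, 2/5), and α = P(S ≥ 12).
Adding the binomial terms for j = 12 through 14 with p = 2/5 yields 3715072/6103515625.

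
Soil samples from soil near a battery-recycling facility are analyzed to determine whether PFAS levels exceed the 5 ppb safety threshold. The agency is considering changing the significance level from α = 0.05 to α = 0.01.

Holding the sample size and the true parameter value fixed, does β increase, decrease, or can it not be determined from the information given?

It increases.

Tightening α shrinks the rejection region. When Ha holds, fewer sample outcomes clear the stricter threshold, so more fall in the acceptance region.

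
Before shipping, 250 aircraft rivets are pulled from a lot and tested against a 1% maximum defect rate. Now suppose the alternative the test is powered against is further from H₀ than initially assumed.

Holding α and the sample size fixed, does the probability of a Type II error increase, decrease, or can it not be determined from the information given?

It decreases.

A bigger departure from H₀ is easier for the test to detect, so it fails to reject less often.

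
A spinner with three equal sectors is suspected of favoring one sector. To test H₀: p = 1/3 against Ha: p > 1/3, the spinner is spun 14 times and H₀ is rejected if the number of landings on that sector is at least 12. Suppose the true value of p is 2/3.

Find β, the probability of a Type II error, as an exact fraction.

β = P(fail to reject H₀ | Ha true) = P(Y ≤ 11 | p = 2/3), Y ~ Binomial(14, 2/3).
Summing C(14,j)·(2/3)^j·(1/3)^{14-j} for j = 0..11 gives 1426387/1594323.

1426387/1594323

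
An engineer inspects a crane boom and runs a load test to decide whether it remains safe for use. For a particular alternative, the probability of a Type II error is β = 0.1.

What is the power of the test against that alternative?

Power = 1 − β = 1 − 0.1 = 0.9.

0.9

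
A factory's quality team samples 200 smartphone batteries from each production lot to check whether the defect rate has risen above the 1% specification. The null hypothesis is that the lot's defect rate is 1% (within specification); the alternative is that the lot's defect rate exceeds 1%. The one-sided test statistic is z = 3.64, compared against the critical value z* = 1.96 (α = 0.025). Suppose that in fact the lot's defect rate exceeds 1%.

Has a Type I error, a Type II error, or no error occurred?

Neither — the decision is correct.

Since z = 3.64 > z* = 1.96, H₀ is rejected.
H₀ is false (actually the lot's defect rate exceeds 1%).
The decision matches the true state — no error.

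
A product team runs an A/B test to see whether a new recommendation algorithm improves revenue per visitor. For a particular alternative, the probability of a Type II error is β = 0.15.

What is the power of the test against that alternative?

0.85

Power = 1 − β = 1 − 0.15 = 0.85.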